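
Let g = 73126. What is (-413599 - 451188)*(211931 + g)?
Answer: -246513587859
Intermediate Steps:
(-413599 - 451188)*(211931 + g) = (-413599 - 451188)*(211931 + 73126) = -864787*285057 = -246513587859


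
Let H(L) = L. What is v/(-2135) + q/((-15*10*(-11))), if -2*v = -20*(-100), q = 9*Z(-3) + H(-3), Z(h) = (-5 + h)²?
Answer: 191557/234850 ≈ 0.81566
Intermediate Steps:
q = 573 (q = 9*(-5 - 3)² - 3 = 9*(-8)² - 3 = 9*64 - 3 = 576 - 3 = 573)
v = -1000 (v = -(-10)*(-100) = -½*2000 = -1000)
v/(-2135) + q/((-15*10*(-11))) = -1000/(-2135) + 573/((-15*10*(-11))) = -1000*(-1/2135) + 573/((-150*(-11))) = 200/427 + 573/1650 = 200/427 + 573*(1/1650) = 200/427 + 191/550 = 191557/234850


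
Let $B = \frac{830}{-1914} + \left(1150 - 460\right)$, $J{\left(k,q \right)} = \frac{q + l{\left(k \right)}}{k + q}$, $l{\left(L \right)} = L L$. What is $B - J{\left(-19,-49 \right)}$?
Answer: $\frac{11293201}{16269} \approx 694.15$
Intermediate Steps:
$l{\left(L \right)} = L^{2}$
$J{\left(k,q \right)} = \frac{q + k^{2}}{k + q}$
$B = \frac{659915}{957}$ ($B = 830 \left(- \frac{1}{1914}\right) + 690 = - \frac{415}{957} + 690 = \frac{659915}{957} \approx 689.57$)
$B - J{\left(-19,-49 \right)} = \frac{659915}{957} - \frac{-49 + \left(-19\right)^{2}}{-19 - 49} = \frac{659915}{957} - \frac{-49 + 361}{-68} = \frac{659915}{957} - \left(- \frac{1}{68}\right) 312 = \frac{659915}{957} - - \frac{78}{17} = \frac{659915}{957} + \frac{78}{17} = \frac{11293201}{16269}$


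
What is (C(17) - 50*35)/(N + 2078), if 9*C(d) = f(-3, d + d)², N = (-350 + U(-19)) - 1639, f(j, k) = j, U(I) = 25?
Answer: -583/38 ≈ -15.342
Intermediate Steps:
N = -1964 (N = (-350 + 25) - 1639 = -325 - 1639 = -1964)
C(d) = 1 (C(d) = (⅑)*(-3)² = (⅑)*9 = 1)
(C(17) - 50*35)/(N + 2078) = (1 - 50*35)/(-1964 + 2078) = (1 - 1750)/114 = -1749*1/114 = -583/38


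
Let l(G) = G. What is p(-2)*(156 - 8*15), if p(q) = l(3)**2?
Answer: 324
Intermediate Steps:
p(q) = 9 (p(q) = 3**2 = 9)
p(-2)*(156 - 8*15) = 9*(156 - 8*15) = 9*(156 - 120) = 9*36 = 324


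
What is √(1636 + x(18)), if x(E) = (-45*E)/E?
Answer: √1591 ≈ 39.887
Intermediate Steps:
x(E) = -45
√(1636 + x(18)) = √(1636 - 45) = √1591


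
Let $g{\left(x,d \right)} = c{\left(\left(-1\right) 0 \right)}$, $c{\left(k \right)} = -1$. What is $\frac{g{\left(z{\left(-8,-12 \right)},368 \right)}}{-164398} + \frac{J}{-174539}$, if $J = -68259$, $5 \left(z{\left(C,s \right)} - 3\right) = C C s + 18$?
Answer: $\frac{11221817621}{28693862522} \approx 0.39109$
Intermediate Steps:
$z{\left(C,s \right)} = \frac{33}{5} + \frac{s C^{2}}{5}$ ($z{\left(C,s \right)} = 3 + \frac{C C s + 18}{5} = 3 + \frac{C^{2} s + 18}{5} = 3 + \frac{s C^{2} + 18}{5} = 3 + \frac{18 + s C^{2}}{5} = 3 + \left(\frac{18}{5} + \frac{s C^{2}}{5}\right) = \frac{33}{5} + \frac{s C^{2}}{5}$)
$g{\left(x,d \right)} = -1$
$\frac{g{\left(z{\left(-8,-12 \right)},368 \right)}}{-164398} + \frac{J}{-174539} = - \frac{1}{-164398} - \frac{68259}{-174539} = \left(-1\right) \left(- \frac{1}{164398}\right) - - \frac{68259}{174539} = \frac{1}{164398} + \frac{68259}{174539} = \frac{11221817621}{28693862522}$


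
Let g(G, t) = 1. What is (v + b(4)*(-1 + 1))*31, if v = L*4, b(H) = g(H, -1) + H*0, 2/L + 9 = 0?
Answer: -248/9 ≈ -27.556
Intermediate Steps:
L = -2/9 (L = 2/(-9 + 0) = 2/(-9) = 2*(-1/9) = -2/9 ≈ -0.22222)
b(H) = 1 (b(H) = 1 + H*0 = 1 + 0 = 1)
v = -8/9 (v = -2/9*4 = -8/9 ≈ -0.88889)
(v + b(4)*(-1 + 1))*31 = (-8/9 + 1*(-1 + 1))*31 = (-8/9 + 1*0)*31 = (-8/9 + 0)*31 = -8/9*31 = -248/9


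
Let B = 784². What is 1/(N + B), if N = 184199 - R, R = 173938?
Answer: 1/624917 ≈ 1.6002e-6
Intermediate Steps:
N = 10261 (N = 184199 - 1*173938 = 184199 - 173938 = 10261)
B = 614656
1/(N + B) = 1/(10261 + 614656) = 1/624917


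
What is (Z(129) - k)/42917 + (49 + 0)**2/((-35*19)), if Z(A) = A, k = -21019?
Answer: -12711471/4077115 ≈ -3.1178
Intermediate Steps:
(Z(129) - k)/42917 + (49 + 0)**2/((-35*19)) = (129 - 1*(-21019))/42917 + (49 + 0)**2/((-35*19)) = (129 + 21019)*(1/42917) + 49**2/(-665) = 21148*(1/42917) + 2401*(-1/665) = 21148/42917 - 343/95 = -12711471/4077115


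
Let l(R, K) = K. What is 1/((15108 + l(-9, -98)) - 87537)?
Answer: -1/72527 ≈ -1.3788e-5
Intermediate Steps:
1/((15108 + l(-9, -98)) - 87537) = 1/((15108 - 98) - 87537) = 1/(15010 - 87537) = 1/(-72527) = -1/72527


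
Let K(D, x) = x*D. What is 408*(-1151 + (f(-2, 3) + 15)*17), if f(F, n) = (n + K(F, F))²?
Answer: -25704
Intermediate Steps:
K(D, x) = D*x
f(F, n) = (n + F²)² (f(F, n) = (n + F*F)² = (n + F²)²)
408*(-1151 + (f(-2, 3) + 15)*17) = 408*(-1151 + ((3 + (-2)²)² + 15)*17) = 408*(-1151 + ((3 + 4)² + 15)*17) = 408*(-1151 + (7² + 15)*17) = 408*(-1151 + (49 + 15)*17) = 408*(-1151 + 64*17) = 408*(-1151 + 1088) = 408*(-63) = -25704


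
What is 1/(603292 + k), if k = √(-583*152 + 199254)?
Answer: 6418/3871926879 - √110638/363961126626 ≈ 1.6567e-6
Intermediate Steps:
k = √110638 (k = √(-88616 + 199254) = √110638 ≈ 332.62)
1/(603292 + k) = 1/(603292 + √110638)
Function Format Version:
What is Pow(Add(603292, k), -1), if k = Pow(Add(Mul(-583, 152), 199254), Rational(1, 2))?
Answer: Add(Rational(6418, 3871926879), Mul(Rational(-1, 363961126626), Pow(110638, Rational(1, 2)))) ≈ 1.6567e-6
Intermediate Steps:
k = Pow(110638, Rational(1, 2)) (k = Pow(Add(-88616, 199254), Rational(1, 2)) = Pow(110638, Rational(1, 2)) ≈ 332.62)
Pow(Add(603292, k), -1) = Pow(Add(603292, Pow(110638, Rational(1, 2))), -1)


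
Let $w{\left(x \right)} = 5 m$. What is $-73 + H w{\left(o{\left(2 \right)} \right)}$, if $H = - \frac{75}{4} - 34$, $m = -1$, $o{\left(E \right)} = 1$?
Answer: $\frac{763}{4} \approx 190.75$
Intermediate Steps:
$w{\left(x \right)} = -5$ ($w{\left(x \right)} = 5 \left(-1\right) = -5$)
$H = - \frac{211}{4}$ ($H = \left(-75\right) \frac{1}{4} - 34 = - \frac{75}{4} - 34 = - \frac{211}{4} \approx -52.75$)
$-73 + H w{\left(o{\left(2 \right)} \right)} = -73 - - \frac{1055}{4} = -73 + \frac{1055}{4} = \frac{763}{4}$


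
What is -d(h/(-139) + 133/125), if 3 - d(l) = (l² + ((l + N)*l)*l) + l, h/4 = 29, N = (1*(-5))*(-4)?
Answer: -8668918216572/5245349609375 ≈ -1.6527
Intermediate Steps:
N = 20 (N = -5*(-4) = 20)
h = 116 (h = 4*29 = 116)
d(l) = 3 - l - l² - l²*(20 + l) (d(l) = 3 - ((l² + ((l + 20)*l)*l) + l) = 3 - ((l² + ((20 + l)*l)*l) + l) = 3 - ((l² + (l*(20 + l))*l) + l) = 3 - ((l² + l²*(20 + l)) + l) = 3 - (l + l² + l²*(20 + l)) = 3 + (-l - l² - l²*(20 + l)) = 3 - l - l² - l²*(20 + l))
-d(h/(-139) + 133/125) = -(3 - (116/(-139) + 133/125) - (116/(-139) + 133/125)³ - 21*(116/(-139) + 133/125)²) = -(3 - (116*(-1/139) + 133*(1/125)) - (116*(-1/139) + 133*(1/125))³ - 21*(116*(-1/139) + 133*(1/125))²) = -(3 - (-116/139 + 133/125) - (-116/139 + 133/125)³ - 21*(-116/139 + 133/125)²) = -(3 - 1*3987/17375 - (3987/17375)³ - 21*(3987/17375)²) = -(3 - 3987/17375 - 1*63378025803/5245349609375 - 21*15896169/301890625) = -(3 - 3987/17375 - 63378025803/5245349609375 - 333819549/301890625) = -1*8668918216572/5245349609375 = -8668918216572/5245349609375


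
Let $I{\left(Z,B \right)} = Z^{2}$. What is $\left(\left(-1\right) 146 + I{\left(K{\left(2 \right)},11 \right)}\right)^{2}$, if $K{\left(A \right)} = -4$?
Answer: $16900$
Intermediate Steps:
$\left(\left(-1\right) 146 + I{\left(K{\left(2 \right)},11 \right)}\right)^{2} = \left(\left(-1\right) 146 + \left(-4\right)^{2}\right)^{2} = \left(-146 + 16\right)^{2} = \left(-130\right)^{2} = 16900$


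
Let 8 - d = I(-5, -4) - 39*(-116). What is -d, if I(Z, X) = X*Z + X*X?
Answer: 4552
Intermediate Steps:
I(Z, X) = X² + X*Z (I(Z, X) = X*Z + X² = X² + X*Z)
d = -4552 (d = 8 - (-4*(-4 - 5) - 39*(-116)) = 8 - (-4*(-9) + 4524) = 8 - (36 + 4524) = 8 - 1*4560 = 8 - 4560 = -4552)
-d = -1*(-4552) = 4552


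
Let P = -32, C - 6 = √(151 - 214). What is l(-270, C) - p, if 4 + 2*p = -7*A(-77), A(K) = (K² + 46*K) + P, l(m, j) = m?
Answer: 15949/2 ≈ 7974.5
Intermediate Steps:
C = 6 + 3*I*√7 (C = 6 + √(151 - 214) = 6 + √(-63) = 6 + 3*I*√7 ≈ 6.0 + 7.9373*I)
A(K) = -32 + K² + 46*K (A(K) = (K² + 46*K) - 32 = -32 + K² + 46*K)
p = -16489/2 (p = -2 + (-7*(-32 + (-77)² + 46*(-77)))/2 = -2 + (-7*(-32 + 5929 - 3542))/2 = -2 + (-7*2355)/2 = -2 + (½)*(-16485) = -2 - 16485/2 = -16489/2 ≈ -8244.5)
l(-270, C) - p = -270 - 1*(-16489/2) = -270 + 16489/2 = 15949/2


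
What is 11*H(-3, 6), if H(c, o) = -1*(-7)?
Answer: 77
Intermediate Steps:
H(c, o) = 7
11*H(-3, 6) = 11*7 = 77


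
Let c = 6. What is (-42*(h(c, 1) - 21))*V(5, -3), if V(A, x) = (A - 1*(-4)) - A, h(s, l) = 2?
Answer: 3192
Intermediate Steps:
V(A, x) = 4 (V(A, x) = (A + 4) - A = (4 + A) - A = 4)
(-42*(h(c, 1) - 21))*V(5, -3) = -42*(2 - 21)*4 = -42*(-19)*4 = 798*4 = 3192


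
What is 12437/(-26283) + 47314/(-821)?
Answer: -1253764639/21578343 ≈ -58.103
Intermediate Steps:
12437/(-26283) + 47314/(-821) = 12437*(-1/26283) + 47314*(-1/821) = -12437/26283 - 47314/821 = -1253764639/21578343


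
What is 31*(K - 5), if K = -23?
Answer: -868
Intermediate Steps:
31*(K - 5) = 31*(-23 - 5) = 31*(-28) = -868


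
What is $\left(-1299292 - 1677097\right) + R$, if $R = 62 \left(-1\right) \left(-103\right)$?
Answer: $-2970003$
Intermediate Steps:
$R = 6386$ ($R = \left(-62\right) \left(-103\right) = 6386$)
$\left(-1299292 - 1677097\right) + R = \left(-1299292 - 1677097\right) + 6386 = -2976389 + 6386 = -2970003$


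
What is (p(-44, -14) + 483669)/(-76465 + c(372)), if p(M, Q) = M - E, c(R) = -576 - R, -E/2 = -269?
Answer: -483087/77413 ≈ -6.2404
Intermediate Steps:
E = 538 (E = -2*(-269) = 538)
p(M, Q) = -538 + M (p(M, Q) = M - 1*538 = M - 538 = -538 + M)
(p(-44, -14) + 483669)/(-76465 + c(372)) = ((-538 - 44) + 483669)/(-76465 + (-576 - 1*372)) = (-582 + 483669)/(-76465 + (-576 - 372)) = 483087/(-76465 - 948) = 483087/(-77413) = 483087*(-1/77413) = -483087/77413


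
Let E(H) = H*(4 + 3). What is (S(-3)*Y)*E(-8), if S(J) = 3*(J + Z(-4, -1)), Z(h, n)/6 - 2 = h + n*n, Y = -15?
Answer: -22680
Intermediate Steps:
Z(h, n) = 12 + 6*h + 6*n**2 (Z(h, n) = 12 + 6*(h + n*n) = 12 + 6*(h + n**2) = 12 + (6*h + 6*n**2) = 12 + 6*h + 6*n**2)
E(H) = 7*H (E(H) = H*7 = 7*H)
S(J) = -18 + 3*J (S(J) = 3*(J + (12 + 6*(-4) + 6*(-1)**2)) = 3*(J + (12 - 24 + 6*1)) = 3*(J + (12 - 24 + 6)) = 3*(J - 6) = 3*(-6 + J) = -18 + 3*J)
(S(-3)*Y)*E(-8) = ((-18 + 3*(-3))*(-15))*(7*(-8)) = ((-18 - 9)*(-15))*(-56) = -27*(-15)*(-56) = 405*(-56) = -22680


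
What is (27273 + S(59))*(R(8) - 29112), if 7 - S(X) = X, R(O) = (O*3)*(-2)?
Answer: -793764360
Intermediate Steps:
R(O) = -6*O (R(O) = (3*O)*(-2) = -6*O)
S(X) = 7 - X
(27273 + S(59))*(R(8) - 29112) = (27273 + (7 - 1*59))*(-6*8 - 29112) = (27273 + (7 - 59))*(-48 - 29112) = (27273 - 52)*(-29160) = 27221*(-29160) = -793764360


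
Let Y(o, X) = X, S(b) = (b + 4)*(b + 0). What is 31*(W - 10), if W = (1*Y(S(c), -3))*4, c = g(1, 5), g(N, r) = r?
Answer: -682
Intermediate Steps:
c = 5
S(b) = b*(4 + b) (S(b) = (4 + b)*b = b*(4 + b))
W = -12 (W = (1*(-3))*4 = -3*4 = -12)
31*(W - 10) = 31*(-12 - 10) = 31*(-22) = -682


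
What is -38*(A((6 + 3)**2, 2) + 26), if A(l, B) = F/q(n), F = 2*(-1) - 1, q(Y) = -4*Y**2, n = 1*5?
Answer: -49457/50 ≈ -989.14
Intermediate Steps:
n = 5
F = -3 (F = -2 - 1 = -3)
A(l, B) = 3/100 (A(l, B) = -3/((-4*5**2)) = -3/((-4*25)) = -3/(-100) = -3*(-1/100) = 3/100)
-38*(A((6 + 3)**2, 2) + 26) = -38*(3/100 + 26) = -38*2603/100 = -49457/50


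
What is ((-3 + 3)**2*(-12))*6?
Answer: 0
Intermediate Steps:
((-3 + 3)**2*(-12))*6 = (0**2*(-12))*6 = (0*(-12))*6 = 0*6 = 0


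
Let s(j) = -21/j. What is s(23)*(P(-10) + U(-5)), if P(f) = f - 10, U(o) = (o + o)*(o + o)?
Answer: -1680/23 ≈ -73.043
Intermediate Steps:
U(o) = 4*o² (U(o) = (2*o)*(2*o) = 4*o²)
P(f) = -10 + f
s(23)*(P(-10) + U(-5)) = (-21/23)*((-10 - 10) + 4*(-5)²) = (-21*1/23)*(-20 + 4*25) = -21*(-20 + 100)/23 = -21/23*80 = -1680/23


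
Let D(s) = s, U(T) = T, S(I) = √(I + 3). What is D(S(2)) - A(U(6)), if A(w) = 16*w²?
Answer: -576 + √5 ≈ -573.76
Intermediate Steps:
S(I) = √(3 + I)
D(S(2)) - A(U(6)) = √(3 + 2) - 16*6² = √5 - 16*36 = √5 - 1*576 = √5 - 576 = -576 + √5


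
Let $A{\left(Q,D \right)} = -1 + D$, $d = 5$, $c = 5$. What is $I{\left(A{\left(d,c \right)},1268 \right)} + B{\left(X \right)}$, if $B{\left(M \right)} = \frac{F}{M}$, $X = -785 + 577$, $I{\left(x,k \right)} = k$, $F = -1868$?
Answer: $\frac{66403}{52} \approx 1277.0$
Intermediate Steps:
$X = -208$
$B{\left(M \right)} = - \frac{1868}{M}$
$I{\left(A{\left(d,c \right)},1268 \right)} + B{\left(X \right)} = 1268 - \frac{1868}{-208} = 1268 - - \frac{467}{52} = 1268 + \frac{467}{52} = \frac{66403}{52}$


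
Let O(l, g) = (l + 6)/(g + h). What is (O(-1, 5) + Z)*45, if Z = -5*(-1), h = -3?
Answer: 675/2 ≈ 337.50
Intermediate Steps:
O(l, g) = (6 + l)/(-3 + g) (O(l, g) = (l + 6)/(g - 3) = (6 + l)/(-3 + g))
Z = 5
(O(-1, 5) + Z)*45 = ((6 - 1)/(-3 + 5) + 5)*45 = (5/2 + 5)*45 = (15/2)*45 = 675/2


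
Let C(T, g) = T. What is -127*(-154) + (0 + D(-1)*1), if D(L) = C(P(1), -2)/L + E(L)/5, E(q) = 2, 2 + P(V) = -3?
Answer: 97817/5 ≈ 19563.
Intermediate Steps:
P(V) = -5 (P(V) = -2 - 3 = -5)
D(L) = ⅖ - 5/L (D(L) = -5/L + 2/5 = -5/L + 2*(⅕) = -5/L + ⅖ = ⅖ - 5/L)
-127*(-154) + (0 + D(-1)*1) = -127*(-154) + (0 + (⅖ - 5/(-1))*1) = 19558 + (0 + (⅖ - 5*(-1))*1) = 19558 + (0 + (⅖ + 5)*1) = 19558 + (0 + (27/5)*1) = 19558 + (0 + 27/5) = 19558 + 27/5 = 97817/5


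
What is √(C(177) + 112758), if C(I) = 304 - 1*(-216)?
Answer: √113278 ≈ 336.57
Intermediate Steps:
C(I) = 520 (C(I) = 304 + 216 = 520)
√(C(177) + 112758) = √(520 + 112758) = √113278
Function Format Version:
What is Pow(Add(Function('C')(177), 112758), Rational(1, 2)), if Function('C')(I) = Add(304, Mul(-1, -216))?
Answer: Pow(113278, Rational(1, 2)) ≈ 336.57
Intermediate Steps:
Function('C')(I) = 520 (Function('C')(I) = Add(304, 216) = 520)
Pow(Add(Function('C')(177), 112758), Rational(1, 2)) = Pow(Add(520, 112758), Rational(1, 2)) = Pow(113278, Rational(1, 2))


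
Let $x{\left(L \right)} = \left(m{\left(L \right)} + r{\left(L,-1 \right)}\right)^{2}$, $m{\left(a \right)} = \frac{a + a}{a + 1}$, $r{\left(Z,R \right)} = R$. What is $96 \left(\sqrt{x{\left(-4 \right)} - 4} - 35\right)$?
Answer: $-3360 + 32 i \sqrt{11} \approx -3360.0 + 106.13 i$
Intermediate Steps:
$m{\left(a \right)} = \frac{2 a}{1 + a}$
$x{\left(L \right)} = \left(-1 + \frac{2 L}{1 + L}\right)^{2}$ ($x{\left(L \right)} = \left(\frac{2 L}{1 + L} - 1\right)^{2} = \left(-1 + \frac{2 L}{1 + L}\right)^{2}$)
$96 \left(\sqrt{x{\left(-4 \right)} - 4} - 35\right) = 96 \left(\sqrt{\frac{\left(-1 - 4\right)^{2}}{\left(1 - 4\right)^{2}} - 4} - 35\right) = 96 \left(\sqrt{\frac{\left(-5\right)^{2}}{9} - 4} - 35\right) = 96 \left(\sqrt{\frac{1}{9} \cdot 25 - 4} - 35\right) = 96 \left(\sqrt{\frac{25}{9} - 4} - 35\right) = 96 \left(\sqrt{- \frac{11}{9}} - 35\right) = 96 \left(\frac{i \sqrt{11}}{3} - 35\right) = 96 \left(-35 + \frac{i \sqrt{11}}{3}\right) = -3360 + 32 i \sqrt{11}$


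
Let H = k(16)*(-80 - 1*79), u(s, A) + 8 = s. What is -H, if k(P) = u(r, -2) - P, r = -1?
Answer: -3975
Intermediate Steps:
u(s, A) = -8 + s
k(P) = -9 - P (k(P) = (-8 - 1) - P = -9 - P)
H = 3975 (H = (-9 - 1*16)*(-80 - 1*79) = (-9 - 16)*(-80 - 79) = -25*(-159) = 3975)
-H = -1*3975 = -3975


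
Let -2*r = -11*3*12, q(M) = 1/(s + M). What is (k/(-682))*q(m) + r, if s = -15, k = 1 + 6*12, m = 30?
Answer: 2025467/10230 ≈ 197.99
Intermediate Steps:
k = 73 (k = 1 + 72 = 73)
q(M) = 1/(-15 + M)
r = 198 (r = -(-11*3)*12/2 = -(-33)*12/2 = -½*(-396) = 198)
(k/(-682))*q(m) + r = (73/(-682))/(-15 + 30) + 198 = (73*(-1/682))/15 + 198 = -73/682*1/15 + 198 = -73/10230 + 198 = 2025467/10230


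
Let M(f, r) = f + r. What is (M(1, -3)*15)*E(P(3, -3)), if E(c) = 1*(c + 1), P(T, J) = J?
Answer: 60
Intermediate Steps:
E(c) = 1 + c (E(c) = 1*(1 + c) = 1 + c)
(M(1, -3)*15)*E(P(3, -3)) = ((1 - 3)*15)*(1 - 3) = -2*15*(-2) = -30*(-2) = 60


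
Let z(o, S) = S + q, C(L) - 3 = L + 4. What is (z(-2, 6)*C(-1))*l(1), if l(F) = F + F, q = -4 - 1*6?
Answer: -48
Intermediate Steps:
C(L) = 7 + L (C(L) = 3 + (L + 4) = 3 + (4 + L) = 7 + L)
q = -10 (q = -4 - 6 = -10)
z(o, S) = -10 + S (z(o, S) = S - 10 = -10 + S)
l(F) = 2*F
(z(-2, 6)*C(-1))*l(1) = ((-10 + 6)*(7 - 1))*(2*1) = -4*6*2 = -24*2 = -48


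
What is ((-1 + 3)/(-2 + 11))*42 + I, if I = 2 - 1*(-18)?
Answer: 88/3 ≈ 29.333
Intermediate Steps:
I = 20 (I = 2 + 18 = 20)
((-1 + 3)/(-2 + 11))*42 + I = ((-1 + 3)/(-2 + 11))*42 + 20 = (2/9)*42 + 20 = 28/3 + 20 = 88/3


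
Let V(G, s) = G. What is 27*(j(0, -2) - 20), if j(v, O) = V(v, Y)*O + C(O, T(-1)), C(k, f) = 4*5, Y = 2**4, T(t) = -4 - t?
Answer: 0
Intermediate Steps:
Y = 16
C(k, f) = 20
j(v, O) = 20 + O*v (j(v, O) = v*O + 20 = O*v + 20 = 20 + O*v)
27*(j(0, -2) - 20) = 27*((20 - 2*0) - 20) = 27*((20 + 0) - 20) = 27*(20 - 20) = 27*0 = 0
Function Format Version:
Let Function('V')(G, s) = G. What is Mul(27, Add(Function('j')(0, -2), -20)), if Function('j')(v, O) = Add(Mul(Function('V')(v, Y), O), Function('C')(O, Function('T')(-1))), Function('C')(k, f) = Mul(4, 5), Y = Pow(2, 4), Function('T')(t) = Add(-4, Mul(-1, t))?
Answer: 0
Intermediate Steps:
Y = 16
Function('C')(k, f) = 20
Function('j')(v, O) = Add(20, Mul(O, v)) (Function('j')(v, O) = Add(Mul(v, O), 20) = Add(Mul(O, v), 20) = Add(20, Mul(O, v)))
Mul(27, Add(Function('j')(0, -2), -20)) = Mul(27, Add(Add(20, Mul(-2, 0)), -20)) = Mul(27, Add(Add(20, 0), -20)) = Mul(27, Add(20, -20)) = Mul(27, 0) = 0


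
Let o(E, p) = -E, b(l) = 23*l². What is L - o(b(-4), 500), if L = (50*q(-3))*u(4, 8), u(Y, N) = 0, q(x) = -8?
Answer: 368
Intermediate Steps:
L = 0 (L = (50*(-8))*0 = -400*0 = 0)
L - o(b(-4), 500) = 0 - (-1)*23*(-4)² = 0 - (-1)*23*16 = 0 - (-1)*368 = 0 - 1*(-368) = 0 + 368 = 368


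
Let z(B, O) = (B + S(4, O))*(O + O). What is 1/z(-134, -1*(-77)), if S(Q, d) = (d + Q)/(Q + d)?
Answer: -1/20482 ≈ -4.8823e-5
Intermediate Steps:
S(Q, d) = 1 (S(Q, d) = (Q + d)/(Q + d) = 1)
z(B, O) = 2*O*(1 + B) (z(B, O) = (B + 1)*(O + O) = (1 + B)*(2*O) = 2*O*(1 + B))
1/z(-134, -1*(-77)) = 1/(2*(-1*(-77))*(1 - 134)) = 1/(2*77*(-133)) = 1/(-20482) = -1/20482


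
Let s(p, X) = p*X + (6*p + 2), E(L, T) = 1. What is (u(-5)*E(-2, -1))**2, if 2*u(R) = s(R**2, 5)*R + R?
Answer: 483025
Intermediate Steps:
s(p, X) = 2 + 6*p + X*p (s(p, X) = X*p + (2 + 6*p) = 2 + 6*p + X*p)
u(R) = R/2 + R*(2 + 11*R**2)/2 (u(R) = ((2 + 6*R**2 + 5*R**2)*R + R)/2 = ((2 + 11*R**2)*R + R)/2 = (R*(2 + 11*R**2) + R)/2 = (R + R*(2 + 11*R**2))/2 = R/2 + R*(2 + 11*R**2)/2)
(u(-5)*E(-2, -1))**2 = (((1/2)*(-5)*(3 + 11*(-5)**2))*1)**2 = (((1/2)*(-5)*(3 + 11*25))*1)**2 = (((1/2)*(-5)*(3 + 275))*1)**2 = (((1/2)*(-5)*278)*1)**2 = (-695*1)**2 = (-695)**2 = 483025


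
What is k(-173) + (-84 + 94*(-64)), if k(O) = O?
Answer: -6273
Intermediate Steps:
k(-173) + (-84 + 94*(-64)) = -173 + (-84 + 94*(-64)) = -173 + (-84 - 6016) = -173 - 6100 = -6273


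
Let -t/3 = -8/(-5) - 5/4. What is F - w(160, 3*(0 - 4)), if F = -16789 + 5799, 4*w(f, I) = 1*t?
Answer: -879179/80 ≈ -10990.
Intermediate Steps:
t = -21/20 (t = -3*(-8/(-5) - 5/4) = -3*(-8*(-⅕) - 5*¼) = -3*(8/5 - 5/4) = -3*7/20 = -21/20 ≈ -1.0500)
w(f, I) = -21/80 (w(f, I) = (1*(-21/20))/4 = (¼)*(-21/20) = -21/80)
F = -10990
F - w(160, 3*(0 - 4)) = -10990 - 1*(-21/80) = -10990 + 21/80 = -879179/80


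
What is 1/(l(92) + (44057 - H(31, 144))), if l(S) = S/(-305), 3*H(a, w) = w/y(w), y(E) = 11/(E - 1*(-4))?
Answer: 3355/145643503 ≈ 2.3036e-5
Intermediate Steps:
y(E) = 11/(4 + E) (y(E) = 11/(E + 4) = 11/(4 + E))
H(a, w) = w*(4/11 + w/11)/3 (H(a, w) = (w/((11/(4 + w))))/3 = (w*(4/11 + w/11))/3 = w*(4/11 + w/11)/3)
l(S) = -S/305 (l(S) = S*(-1/305) = -S/305)
1/(l(92) + (44057 - H(31, 144))) = 1/(-1/305*92 + (44057 - 144*(4 + 144)/33)) = 1/(-92/305 + (44057 - 144*148/33)) = 1/(-92/305 + (44057 - 1*7104/11)) = 1/(-92/305 + (44057 - 7104/11)) = 1/(-92/305 + 477523/11) = 1/(145643503/3355) = 3355/145643503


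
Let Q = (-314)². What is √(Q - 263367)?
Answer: I*√164771 ≈ 405.92*I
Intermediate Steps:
Q = 98596
√(Q - 263367) = √(98596 - 263367) = √(-164771) = I*√164771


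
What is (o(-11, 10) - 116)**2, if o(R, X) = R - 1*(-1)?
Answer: 15876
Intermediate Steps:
o(R, X) = 1 + R (o(R, X) = R + 1 = 1 + R)
(o(-11, 10) - 116)**2 = ((1 - 11) - 116)**2 = (-10 - 116)**2 = (-126)**2 = 15876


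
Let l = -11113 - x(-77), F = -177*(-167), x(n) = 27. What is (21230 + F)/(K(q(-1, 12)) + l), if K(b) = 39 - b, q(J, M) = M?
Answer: -50789/11113 ≈ -4.5702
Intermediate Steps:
F = 29559
l = -11140 (l = -11113 - 1*27 = -11113 - 27 = -11140)
(21230 + F)/(K(q(-1, 12)) + l) = (21230 + 29559)/((39 - 1*12) - 11140) = 50789/((39 - 12) - 11140) = 50789/(27 - 11140) = 50789/(-11113) = 50789*(-1/11113) = -50789/11113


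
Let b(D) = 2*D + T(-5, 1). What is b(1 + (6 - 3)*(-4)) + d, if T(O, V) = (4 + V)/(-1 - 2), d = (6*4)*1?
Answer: ⅓ ≈ 0.33333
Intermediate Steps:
d = 24 (d = 24*1 = 24)
T(O, V) = -4/3 - V/3 (T(O, V) = (4 + V)/(-3) = (4 + V)*(-⅓) = -4/3 - V/3)
b(D) = -5/3 + 2*D (b(D) = 2*D + (-4/3 - ⅓*1) = 2*D + (-4/3 - ⅓) = 2*D - 5/3 = -5/3 + 2*D)
b(1 + (6 - 3)*(-4)) + d = (-5/3 + 2*(1 + (6 - 3)*(-4))) + 24 = (-5/3 + 2*(1 + 3*(-4))) + 24 = (-5/3 + 2*(1 - 12)) + 24 = (-5/3 + 2*(-11)) + 24 = (-5/3 - 22) + 24 = -71/3 + 24 = ⅓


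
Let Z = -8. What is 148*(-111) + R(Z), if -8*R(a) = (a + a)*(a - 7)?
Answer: -16458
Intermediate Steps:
R(a) = -a*(-7 + a)/4 (R(a) = -(a + a)*(a - 7)/8 = -2*a*(-7 + a)/8 = -a*(-7 + a)/4)
148*(-111) + R(Z) = 148*(-111) + (¼)*(-8)*(7 - 1*(-8)) = -16428 + (¼)*(-8)*(7 + 8) = -16428 + (¼)*(-8)*15 = -16428 - 30 = -16458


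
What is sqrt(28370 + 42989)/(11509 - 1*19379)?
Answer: -sqrt(71359)/7870 ≈ -0.033943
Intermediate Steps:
sqrt(28370 + 42989)/(11509 - 1*19379) = sqrt(71359)/(11509 - 19379) = sqrt(71359)/(-7870) = sqrt(71359)*(-1/7870) = -sqrt(71359)/7870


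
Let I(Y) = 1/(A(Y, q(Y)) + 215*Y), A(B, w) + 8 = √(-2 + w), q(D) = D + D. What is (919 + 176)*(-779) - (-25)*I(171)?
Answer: -1152475187241620/1351076709 - 50*√85/1351076709 ≈ -8.5301e+5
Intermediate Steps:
q(D) = 2*D
A(B, w) = -8 + √(-2 + w)
I(Y) = 1/(-8 + √(-2 + 2*Y) + 215*Y) (I(Y) = 1/((-8 + √(-2 + 2*Y)) + 215*Y) = 1/(-8 + √(-2 + 2*Y) + 215*Y))
(919 + 176)*(-779) - (-25)*I(171) = (919 + 176)*(-779) - (-25)/(-8 + 215*171 + √2*√(-1 + 171)) = 1095*(-779) - (-25)/(-8 + 36765 + √2*√170) = -853005 - (-25)/(-8 + 36765 + 2*√85) = -853005 - (-25)/(36757 + 2*√85) = -853005 + 25/(36757 + 2*√85)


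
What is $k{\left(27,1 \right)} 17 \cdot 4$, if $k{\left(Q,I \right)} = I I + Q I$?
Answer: $1904$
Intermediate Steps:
$k{\left(Q,I \right)} = I^{2} + I Q$
$k{\left(27,1 \right)} 17 \cdot 4 = 1 \left(1 + 27\right) 17 \cdot 4 = 1 \cdot 28 \cdot 68 = 28 \cdot 68 = 1904$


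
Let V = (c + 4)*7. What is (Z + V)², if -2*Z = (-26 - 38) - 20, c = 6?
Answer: 12544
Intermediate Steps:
Z = 42 (Z = -((-26 - 38) - 20)/2 = -(-64 - 20)/2 = -½*(-84) = 42)
V = 70 (V = (6 + 4)*7 = 10*7 = 70)
(Z + V)² = (42 + 70)² = 112² = 12544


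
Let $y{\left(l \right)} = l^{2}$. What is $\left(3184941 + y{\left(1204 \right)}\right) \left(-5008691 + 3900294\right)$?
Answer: $-5136929075129$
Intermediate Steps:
$\left(3184941 + y{\left(1204 \right)}\right) \left(-5008691 + 3900294\right) = \left(3184941 + 1204^{2}\right) \left(-5008691 + 3900294\right) = \left(3184941 + 1449616\right) \left(-1108397\right) = 4634557 \left(-1108397\right) = -5136929075129$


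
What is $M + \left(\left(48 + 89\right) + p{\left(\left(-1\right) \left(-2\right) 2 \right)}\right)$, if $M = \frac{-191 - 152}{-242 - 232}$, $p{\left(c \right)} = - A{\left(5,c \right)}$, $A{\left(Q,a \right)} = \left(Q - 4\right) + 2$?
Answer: $\frac{63859}{474} \approx 134.72$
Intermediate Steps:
$A{\left(Q,a \right)} = -2 + Q$ ($A{\left(Q,a \right)} = \left(-4 + Q\right) + 2 = -2 + Q$)
$p{\left(c \right)} = -3$ ($p{\left(c \right)} = - (-2 + 5) = \left(-1\right) 3 = -3$)
$M = \frac{343}{474}$ ($M = - \frac{343}{-474} = \left(-343\right) \left(- \frac{1}{474}\right) = \frac{343}{474} \approx 0.72363$)
$M + \left(\left(48 + 89\right) + p{\left(\left(-1\right) \left(-2\right) 2 \right)}\right) = \frac{343}{474} + \left(\left(48 + 89\right) - 3\right) = \frac{343}{474} + \left(137 - 3\right) = \frac{343}{474} + 134 = \frac{63859}{474}$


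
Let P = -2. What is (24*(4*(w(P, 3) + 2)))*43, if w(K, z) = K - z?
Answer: -12384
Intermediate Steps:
(24*(4*(w(P, 3) + 2)))*43 = (24*(4*((-2 - 1*3) + 2)))*43 = (24*(4*((-2 - 3) + 2)))*43 = (24*(4*(-5 + 2)))*43 = (24*(4*(-3)))*43 = (24*(-12))*43 = -288*43 = -12384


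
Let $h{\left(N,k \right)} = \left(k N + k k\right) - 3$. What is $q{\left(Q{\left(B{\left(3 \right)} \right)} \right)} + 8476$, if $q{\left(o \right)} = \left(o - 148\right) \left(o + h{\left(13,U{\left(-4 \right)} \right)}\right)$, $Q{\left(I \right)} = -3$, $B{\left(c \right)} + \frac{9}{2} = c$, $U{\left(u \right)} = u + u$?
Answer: $15422$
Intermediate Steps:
$U{\left(u \right)} = 2 u$
$B{\left(c \right)} = - \frac{9}{2} + c$
$h{\left(N,k \right)} = -3 + k^{2} + N k$ ($h{\left(N,k \right)} = \left(N k + k^{2}\right) - 3 = \left(k^{2} + N k\right) - 3 = -3 + k^{2} + N k$)
$q{\left(o \right)} = \left(-148 + o\right) \left(-43 + o\right)$ ($q{\left(o \right)} = \left(o - 148\right) \left(o + \left(-3 + \left(2 \left(-4\right)\right)^{2} + 13 \cdot 2 \left(-4\right)\right)\right) = \left(-148 + o\right) \left(o + \left(-3 + \left(-8\right)^{2} + 13 \left(-8\right)\right)\right) = \left(-148 + o\right) \left(o - 43\right) = \left(-148 + o\right) \left(-43 + o\right)$)
$q{\left(Q{\left(B{\left(3 \right)} \right)} \right)} + 8476 = \left(6364 + \left(-3\right)^{2} - -573\right) + 8476 = \left(6364 + 9 + 573\right) + 8476 = 6946 + 8476 = 15422$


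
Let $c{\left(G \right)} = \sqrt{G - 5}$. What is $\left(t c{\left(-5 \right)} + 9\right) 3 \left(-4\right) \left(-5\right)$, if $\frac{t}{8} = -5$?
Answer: $540 - 2400 i \sqrt{10} \approx 540.0 - 7589.5 i$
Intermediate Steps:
$t = -40$ ($t = 8 \left(-5\right) = -40$)
$c{\left(G \right)} = \sqrt{-5 + G}$
$\left(t c{\left(-5 \right)} + 9\right) 3 \left(-4\right) \left(-5\right) = \left(- 40 \sqrt{-5 - 5} + 9\right) 3 \left(-4\right) \left(-5\right) = \left(- 40 \sqrt{-10} + 9\right) \left(\left(-12\right) \left(-5\right)\right) = \left(- 40 i \sqrt{10} + 9\right) 60 = \left(9 - 40 i \sqrt{10}\right) 60 = 540 - 2400 i \sqrt{10}$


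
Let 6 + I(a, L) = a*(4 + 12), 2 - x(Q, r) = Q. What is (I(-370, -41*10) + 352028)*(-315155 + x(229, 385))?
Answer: -109154340964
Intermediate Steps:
x(Q, r) = 2 - Q
I(a, L) = -6 + 16*a (I(a, L) = -6 + a*(4 + 12) = -6 + a*16 = -6 + 16*a)
(I(-370, -41*10) + 352028)*(-315155 + x(229, 385)) = ((-6 + 16*(-370)) + 352028)*(-315155 + (2 - 1*229)) = ((-6 - 5920) + 352028)*(-315155 + (2 - 229)) = (-5926 + 352028)*(-315155 - 227) = 346102*(-315382) = -109154340964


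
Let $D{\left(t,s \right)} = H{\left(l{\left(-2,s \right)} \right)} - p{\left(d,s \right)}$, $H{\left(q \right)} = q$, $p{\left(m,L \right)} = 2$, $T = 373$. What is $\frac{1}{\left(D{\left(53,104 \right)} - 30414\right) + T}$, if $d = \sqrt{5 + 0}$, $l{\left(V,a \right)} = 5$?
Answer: $- \frac{1}{30038} \approx -3.3291 \cdot 10^{-5}$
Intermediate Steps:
$d = \sqrt{5} \approx 2.2361$
$D{\left(t,s \right)} = 3$ ($D{\left(t,s \right)} = 5 - 2 = 3$)
$\frac{1}{\left(D{\left(53,104 \right)} - 30414\right) + T} = \frac{1}{\left(3 - 30414\right) + 373} = \frac{1}{-30411 + 373} = \frac{1}{-30038} = - \frac{1}{30038}$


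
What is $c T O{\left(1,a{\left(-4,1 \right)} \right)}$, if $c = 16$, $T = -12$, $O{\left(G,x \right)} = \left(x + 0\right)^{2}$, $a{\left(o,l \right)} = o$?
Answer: $-3072$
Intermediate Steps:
$O{\left(G,x \right)} = x^{2}$
$c T O{\left(1,a{\left(-4,1 \right)} \right)} = 16 \left(-12\right) \left(-4\right)^{2} = \left(-192\right) 16 = -3072$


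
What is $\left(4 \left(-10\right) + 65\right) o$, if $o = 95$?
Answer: $2375$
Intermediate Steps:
$\left(4 \left(-10\right) + 65\right) o = \left(4 \left(-10\right) + 65\right) 95 = \left(-40 + 65\right) 95 = 25 \cdot 95 = 2375$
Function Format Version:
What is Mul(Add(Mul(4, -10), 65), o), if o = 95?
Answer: 2375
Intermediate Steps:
Mul(Add(Mul(4, -10), 65), o) = Mul(Add(Mul(4, -10), 65), 95) = Mul(Add(-40, 65), 95) = Mul(25, 95) = 2375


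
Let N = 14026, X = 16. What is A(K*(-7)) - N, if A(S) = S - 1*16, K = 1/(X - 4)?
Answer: -168511/12 ≈ -14043.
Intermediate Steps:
K = 1/12 (K = 1/(16 - 4) = 1/12 ≈ 0.083333)
A(S) = -16 + S (A(S) = S - 16 = -16 + S)
A(K*(-7)) - N = (-16 + (1/12)*(-7)) - 1*14026 = (-16 - 7/12) - 14026 = -199/12 - 14026 = -168511/12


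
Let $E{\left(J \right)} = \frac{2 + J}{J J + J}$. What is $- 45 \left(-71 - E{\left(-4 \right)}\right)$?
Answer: $\frac{6375}{2} \approx 3187.5$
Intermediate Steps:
$E{\left(J \right)} = \frac{2 + J}{J + J^{2}}$ ($E{\left(J \right)} = \frac{2 + J}{J^{2} + J} = \frac{2 + J}{J + J^{2}}$)
$- 45 \left(-71 - E{\left(-4 \right)}\right) = - 45 \left(-71 - \frac{2 - 4}{\left(-4\right) \left(1 - 4\right)}\right) = - 45 \left(-71 - \left(- \frac{1}{4}\right) \frac{1}{-3} \left(-2\right)\right) = - 45 \left(-71 - \left(- \frac{1}{4}\right) \left(- \frac{1}{3}\right) \left(-2\right)\right) = - 45 \left(-71 - - \frac{1}{6}\right) = - 45 \left(-71 + \frac{1}{6}\right) = \left(-45\right) \left(- \frac{425}{6}\right) = \frac{6375}{2}$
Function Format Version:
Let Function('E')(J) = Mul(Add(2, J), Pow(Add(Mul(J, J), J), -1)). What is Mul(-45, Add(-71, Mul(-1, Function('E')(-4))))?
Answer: Rational(6375, 2) ≈ 3187.5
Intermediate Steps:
Function('E')(J) = Mul(Pow(Add(J, Pow(J, 2)), -1), Add(2, J)) (Function('E')(J) = Mul(Add(2, J), Pow(Add(Pow(J, 2), J), -1)) = Mul(Add(2, J), Pow(Add(J, Pow(J, 2)), -1)) = Mul(Pow(Add(J, Pow(J, 2)), -1), Add(2, J)))
Mul(-45, Add(-71, Mul(-1, Function('E')(-4)))) = Mul(-45, Add(-71, Mul(-1, Mul(Pow(-4, -1), Pow(Add(1, -4), -1), Add(2, -4))))) = Mul(-45, Add(-71, Mul(-1, Mul(Rational(-1, 4), Pow(-3, -1), -2)))) = Mul(-45, Add(-71, Mul(-1, Mul(Rational(-1, 4), Rational(-1, 3), -2)))) = Mul(-45, Add(-71, Mul(-1, Rational(-1, 6)))) = Mul(-45, Add(-71, Rational(1, 6))) = Mul(-45, Rational(-425, 6)) = Rational(6375, 2)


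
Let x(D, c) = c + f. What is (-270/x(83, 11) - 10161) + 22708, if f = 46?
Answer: 238303/19 ≈ 12542.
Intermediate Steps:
x(D, c) = 46 + c (x(D, c) = c + 46 = 46 + c)
(-270/x(83, 11) - 10161) + 22708 = (-270/(46 + 11) - 10161) + 22708 = (-270/57 - 10161) + 22708 = (-270*1/57 - 10161) + 22708 = (-90/19 - 10161) + 22708 = -193149/19 + 22708 = 238303/19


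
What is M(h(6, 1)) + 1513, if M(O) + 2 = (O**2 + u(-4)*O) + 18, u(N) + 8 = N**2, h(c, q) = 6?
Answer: 1613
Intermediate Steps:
u(N) = -8 + N**2
M(O) = 16 + O**2 + 8*O (M(O) = -2 + ((O**2 + (-8 + (-4)**2)*O) + 18) = -2 + ((O**2 + (-8 + 16)*O) + 18) = -2 + ((O**2 + 8*O) + 18) = -2 + (18 + O**2 + 8*O) = 16 + O**2 + 8*O)
M(h(6, 1)) + 1513 = (16 + 6**2 + 8*6) + 1513 = (16 + 36 + 48) + 1513 = 100 + 1513 = 1613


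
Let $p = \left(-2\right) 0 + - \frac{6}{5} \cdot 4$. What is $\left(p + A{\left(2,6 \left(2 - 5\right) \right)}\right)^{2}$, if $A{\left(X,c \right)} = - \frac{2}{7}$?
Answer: $\frac{31684}{1225} \approx 25.865$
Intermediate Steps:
$A{\left(X,c \right)} = - \frac{2}{7}$ ($A{\left(X,c \right)} = \left(-2\right) \frac{1}{7} = - \frac{2}{7}$)
$p = - \frac{24}{5}$ ($p = 0 + - \frac{6}{5} \cdot 4 = 0 + \left(-1\right) \frac{6}{5} \cdot 4 = 0 - \frac{24}{5} = - \frac{24}{5} \approx -4.8$)
$\left(p + A{\left(2,6 \left(2 - 5\right) \right)}\right)^{2} = \left(- \frac{24}{5} - \frac{2}{7}\right)^{2} = \left(- \frac{178}{35}\right)^{2} = \frac{31684}{1225}$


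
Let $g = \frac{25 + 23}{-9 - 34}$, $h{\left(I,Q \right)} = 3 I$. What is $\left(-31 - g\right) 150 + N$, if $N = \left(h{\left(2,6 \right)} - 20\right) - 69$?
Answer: $- \frac{196319}{43} \approx -4565.6$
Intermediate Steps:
$g = - \frac{48}{43}$ ($g = \frac{48}{-43} = 48 \left(- \frac{1}{43}\right) = - \frac{48}{43} \approx -1.1163$)
$N = -83$ ($N = \left(3 \cdot 2 - 20\right) - 69 = \left(6 - 20\right) - 69 = -14 - 69 = -83$)
$\left(-31 - g\right) 150 + N = \left(-31 - - \frac{48}{43}\right) 150 - 83 = \left(-31 + \frac{48}{43}\right) 150 - 83 = \left(- \frac{1285}{43}\right) 150 - 83 = - \frac{192750}{43} - 83 = - \frac{196319}{43}$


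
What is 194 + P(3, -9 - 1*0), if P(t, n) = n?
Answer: 185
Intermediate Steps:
194 + P(3, -9 - 1*0) = 194 + (-9 - 1*0) = 194 + (-9 + 0) = 194 - 9 = 185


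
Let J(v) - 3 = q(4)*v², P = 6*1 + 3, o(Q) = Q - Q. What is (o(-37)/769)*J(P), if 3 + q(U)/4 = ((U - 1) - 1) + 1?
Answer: 0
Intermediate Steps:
q(U) = -16 + 4*U (q(U) = -12 + 4*(((U - 1) - 1) + 1) = -12 + 4*(((-1 + U) - 1) + 1) = -12 + 4*((-2 + U) + 1) = -12 + 4*(-1 + U) = -12 + (-4 + 4*U) = -16 + 4*U)
o(Q) = 0
P = 9 (P = 6 + 3 = 9)
J(v) = 3 (J(v) = 3 + (-16 + 4*4)*v² = 3 + (-16 + 16)*v² = 3 + 0*v² = 3 + 0 = 3)
(o(-37)/769)*J(P) = (0/769)*3 = (0*(1/769))*3 = 0*3 = 0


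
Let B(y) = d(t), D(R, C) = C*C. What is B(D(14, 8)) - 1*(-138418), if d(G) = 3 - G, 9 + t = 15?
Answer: 138415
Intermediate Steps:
t = 6 (t = -9 + 15 = 6)
D(R, C) = C²
B(y) = -3 (B(y) = 3 - 1*6 = 3 - 6 = -3)
B(D(14, 8)) - 1*(-138418) = -3 - 1*(-138418) = -3 + 138418 = 138415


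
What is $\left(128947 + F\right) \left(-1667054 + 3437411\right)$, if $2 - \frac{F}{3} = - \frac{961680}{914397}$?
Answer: $\frac{69585133752234339}{304799} \approx 2.283 \cdot 10^{11}$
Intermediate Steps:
$F = \frac{2790474}{304799}$ ($F = 6 - 3 \left(- \frac{961680}{914397}\right) = 6 - 3 \left(\left(-961680\right) \frac{1}{914397}\right) = 6 - - \frac{961680}{304799} = 6 + \frac{961680}{304799} = \frac{2790474}{304799} \approx 9.1551$)
$\left(128947 + F\right) \left(-1667054 + 3437411\right) = \left(128947 + \frac{2790474}{304799}\right) \left(-1667054 + 3437411\right) = \frac{39305707127}{304799} \cdot 1770357 = \frac{69585133752234339}{304799}$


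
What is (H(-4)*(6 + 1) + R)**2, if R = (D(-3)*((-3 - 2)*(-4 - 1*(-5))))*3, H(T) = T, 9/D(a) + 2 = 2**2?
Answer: 36481/4 ≈ 9120.3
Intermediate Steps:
D(a) = 9/2 (D(a) = 9/(-2 + 2**2) = 9/(-2 + 4) = 9/2)
R = -135/2 (R = (9*((-3 - 2)*(-4 - 1*(-5)))/2)*3 = (9*(-5*(-4 + 5))/2)*3 = (9*(-5*1)/2)*3 = ((9/2)*(-5))*3 = -45/2*3 = -135/2 ≈ -67.500)
(H(-4)*(6 + 1) + R)**2 = (-4*(6 + 1) - 135/2)**2 = (-4*7 - 135/2)**2 = (-28 - 135/2)**2 = (-191/2)**2 = 36481/4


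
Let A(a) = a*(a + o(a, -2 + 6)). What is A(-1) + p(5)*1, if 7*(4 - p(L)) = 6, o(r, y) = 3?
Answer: 8/7 ≈ 1.1429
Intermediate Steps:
p(L) = 22/7 (p(L) = 4 - ⅐*6 = 4 - 6/7 = 22/7)
A(a) = a*(3 + a) (A(a) = a*(a + 3) = a*(3 + a))
A(-1) + p(5)*1 = -(3 - 1) + (22/7)*1 = -1*2 + 22/7 = -2 + 22/7 = 8/7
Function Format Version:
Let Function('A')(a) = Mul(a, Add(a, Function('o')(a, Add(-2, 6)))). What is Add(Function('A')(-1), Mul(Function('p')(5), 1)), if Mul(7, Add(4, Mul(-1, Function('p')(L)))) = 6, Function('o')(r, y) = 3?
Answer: Rational(8, 7) ≈ 1.1429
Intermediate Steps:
Function('p')(L) = Rational(22, 7) (Function('p')(L) = Add(4, Mul(Rational(-1, 7), 6)) = Add(4, Rational(-6, 7)) = Rational(22, 7))
Function('A')(a) = Mul(a, Add(3, a)) (Function('A')(a) = Mul(a, Add(a, 3)) = Mul(a, Add(3, a)))
Add(Function('A')(-1), Mul(Function('p')(5), 1)) = Add(Mul(-1, Add(3, -1)), Mul(Rational(22, 7), 1)) = Add(Mul(-1, 2), Rational(22, 7)) = Add(-2, Rational(22, 7)) = Rational(8, 7)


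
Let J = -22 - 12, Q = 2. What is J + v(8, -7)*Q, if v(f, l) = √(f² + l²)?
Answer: -34 + 2*√113 ≈ -12.740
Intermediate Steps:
J = -34
J + v(8, -7)*Q = -34 + √(8² + (-7)²)*2 = -34 + √(64 + 49)*2 = -34 + √113*2 = -34 + 2*√113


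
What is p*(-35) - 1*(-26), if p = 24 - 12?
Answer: -394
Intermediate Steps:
p = 12
p*(-35) - 1*(-26) = 12*(-35) - 1*(-26) = -420 + 26 = -394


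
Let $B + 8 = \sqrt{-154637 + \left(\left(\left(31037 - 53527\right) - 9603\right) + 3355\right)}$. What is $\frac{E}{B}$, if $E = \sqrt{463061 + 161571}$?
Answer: $- \frac{16 \sqrt{156158}}{183439} - \frac{30 i \sqrt{127268770}}{183439} \approx -0.034468 - 1.845 i$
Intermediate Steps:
$B = -8 + 15 i \sqrt{815}$ ($B = -8 + \sqrt{-154637 + \left(\left(\left(31037 - 53527\right) - 9603\right) + 3355\right)} = -8 + \sqrt{-154637 + \left(\left(-22490 - 9603\right) + 3355\right)} = -8 + \sqrt{-154637 + \left(-32093 + 3355\right)} = -8 + \sqrt{-154637 - 28738} = -8 + \sqrt{-183375} = -8 + 15 i \sqrt{815} \approx -8.0 + 428.22 i$)
$E = 2 \sqrt{156158}$ ($E = \sqrt{624632} = 2 \sqrt{156158} \approx 790.34$)
$\frac{E}{B} = \frac{2 \sqrt{156158}}{-8 + 15 i \sqrt{815}}$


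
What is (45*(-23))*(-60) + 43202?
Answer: 105302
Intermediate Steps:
(45*(-23))*(-60) + 43202 = -1035*(-60) + 43202 = 62100 + 43202 = 105302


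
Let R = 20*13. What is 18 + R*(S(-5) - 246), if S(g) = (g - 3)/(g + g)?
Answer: -63734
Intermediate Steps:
R = 260
S(g) = (-3 + g)/(2*g) (S(g) = (-3 + g)/((2*g)) = (-3 + g)*(1/(2*g)) = (-3 + g)/(2*g))
18 + R*(S(-5) - 246) = 18 + 260*((1/2)*(-3 - 5)/(-5) - 246) = 18 + 260*((1/2)*(-1/5)*(-8) - 246) = 18 + 260*(4/5 - 246) = 18 + 260*(-1226/5) = 18 - 63752 = -63734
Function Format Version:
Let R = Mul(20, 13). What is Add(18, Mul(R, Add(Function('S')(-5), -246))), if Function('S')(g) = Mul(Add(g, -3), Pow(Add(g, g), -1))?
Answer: -63734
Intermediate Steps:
R = 260
Function('S')(g) = Mul(Rational(1, 2), Pow(g, -1), Add(-3, g)) (Function('S')(g) = Mul(Add(-3, g), Pow(Mul(2, g), -1)) = Mul(Add(-3, g), Mul(Rational(1, 2), Pow(g, -1))) = Mul(Rational(1, 2), Pow(g, -1), Add(-3, g)))
Add(18, Mul(R, Add(Function('S')(-5), -246))) = Add(18, Mul(260, Add(Mul(Rational(1, 2), Pow(-5, -1), Add(-3, -5)), -246))) = Add(18, Mul(260, Add(Mul(Rational(1, 2), Rational(-1, 5), -8), -246))) = Add(18, Mul(260, Add(Rational(4, 5), -246))) = Add(18, Mul(260, Rational(-1226, 5))) = Add(18, -63752) = -63734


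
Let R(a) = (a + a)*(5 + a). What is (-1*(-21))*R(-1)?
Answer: -168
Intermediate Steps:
R(a) = 2*a*(5 + a) (R(a) = (2*a)*(5 + a) = 2*a*(5 + a))
(-1*(-21))*R(-1) = (-1*(-21))*(2*(-1)*(5 - 1)) = 21*(2*(-1)*4) = 21*(-8) = -168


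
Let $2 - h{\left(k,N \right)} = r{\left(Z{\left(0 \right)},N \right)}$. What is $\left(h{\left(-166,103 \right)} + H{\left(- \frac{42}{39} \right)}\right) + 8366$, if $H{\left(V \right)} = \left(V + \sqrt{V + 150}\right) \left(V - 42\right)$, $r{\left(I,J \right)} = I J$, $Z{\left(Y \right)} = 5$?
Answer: $\frac{1334997}{169} - \frac{24640 \sqrt{13}}{169} \approx 7373.7$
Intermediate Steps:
$h{\left(k,N \right)} = 2 - 5 N$
$H{\left(V \right)} = \left(-42 + V\right) \left(V + \sqrt{150 + V}\right)$ ($H{\left(V \right)} = \left(V + \sqrt{150 + V}\right) \left(-42 + V\right) = \left(-42 + V\right) \left(V + \sqrt{150 + V}\right)$)
$\left(h{\left(-166,103 \right)} + H{\left(- \frac{42}{39} \right)}\right) + 8366 = \left(\left(2 - 515\right) + \left(\left(- \frac{42}{39}\right)^{2} - 42 \left(- \frac{42}{39}\right) - 42 \sqrt{150 - \frac{42}{39}} + - \frac{42}{39} \sqrt{150 - \frac{42}{39}}\right)\right) + 8366 = \left(\left(2 - 515\right) + \left(\left(\left(-42\right) \frac{1}{39}\right)^{2} - 42 \left(\left(-42\right) \frac{1}{39}\right) - 42 \sqrt{150 - \frac{14}{13}} + \left(-42\right) \frac{1}{39} \sqrt{150 - \frac{14}{13}}\right)\right) + 8366 = \left(-513 - \left(- \frac{588}{13} - \frac{196}{169} + \frac{560 \sqrt{150 - \frac{14}{13}}}{13}\right)\right) + 8366 = \left(-513 + \left(\frac{196}{169} + \frac{588}{13} - 42 \sqrt{\frac{1936}{13}} - \frac{14 \sqrt{\frac{1936}{13}}}{13}\right)\right) + 8366 = \left(-513 + \left(\frac{196}{169} + \frac{588}{13} - 42 \frac{44 \sqrt{13}}{13} - \frac{14 \frac{44 \sqrt{13}}{13}}{13}\right)\right) + 8366 = \left(-513 + \left(\frac{196}{169} + \frac{588}{13} - \frac{1848 \sqrt{13}}{13} - \frac{616 \sqrt{13}}{169}\right)\right) + 8366 = \left(-513 + \left(\frac{7840}{169} - \frac{24640 \sqrt{13}}{169}\right)\right) + 8366 = \left(- \frac{78857}{169} - \frac{24640 \sqrt{13}}{169}\right) + 8366 = \frac{1334997}{169} - \frac{24640 \sqrt{13}}{169}$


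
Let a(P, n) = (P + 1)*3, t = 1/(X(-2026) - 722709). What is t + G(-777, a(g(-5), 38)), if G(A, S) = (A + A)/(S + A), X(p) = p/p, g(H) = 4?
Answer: 187181245/91783916 ≈ 2.0394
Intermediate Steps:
X(p) = 1
t = -1/722708 (t = 1/(1 - 722709) = 1/(-722708) = -1/722708 ≈ -1.3837e-6)
a(P, n) = 3 + 3*P (a(P, n) = (1 + P)*3 = 3 + 3*P)
G(A, S) = 2*A/(A + S) (G(A, S) = (2*A)/(A + S) = 2*A/(A + S))
t + G(-777, a(g(-5), 38)) = -1/722708 + 2*(-777)/(-777 + (3 + 3*4)) = -1/722708 + 2*(-777)/(-777 + (3 + 12)) = -1/722708 + 2*(-777)/(-777 + 15) = -1/722708 + 2*(-777)/(-762) = -1/722708 + 2*(-777)*(-1/762) = -1/722708 + 259/127 = 187181245/91783916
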